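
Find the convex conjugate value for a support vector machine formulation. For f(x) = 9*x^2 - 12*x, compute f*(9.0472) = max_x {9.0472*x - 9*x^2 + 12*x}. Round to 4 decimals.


f*(y) = sup_x {y*x - a*x^2 - b*x} = sup_x {(y-b)*x - a*x^2}
FOC: (y - b) - 2a*x = 0 => x* = (y - b)/(2a)
x* = (9.0472 + 12)/(2*9) = 1.1693
f*(9.0472) = (y-b)^2/(4a) = (9.0472 + 12)^2/(4*9)
= 442.9846/36 = 12.3051


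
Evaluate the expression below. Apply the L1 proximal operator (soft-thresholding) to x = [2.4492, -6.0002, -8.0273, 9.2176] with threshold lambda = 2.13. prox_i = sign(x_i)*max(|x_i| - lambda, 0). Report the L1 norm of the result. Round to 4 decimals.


Soft-thresholding with lambda = 2.13:
prox(2.4492) = sign(2.4492)*max(|2.4492| - 2.13, 0) = 0.3192
prox(-6.0002) = sign(-6.0002)*max(|-6.0002| - 2.13, 0) = -3.8702
prox(-8.0273) = sign(-8.0273)*max(|-8.0273| - 2.13, 0) = -5.8973
prox(9.2176) = sign(9.2176)*max(|9.2176| - 2.13, 0) = 7.0876
prox(x) = [0.3192, -3.8702, -5.8973, 7.0876]
||prox(x)||_1 = 0.3192 + 3.8702 + 5.8973 + 7.0876 = 17.1743


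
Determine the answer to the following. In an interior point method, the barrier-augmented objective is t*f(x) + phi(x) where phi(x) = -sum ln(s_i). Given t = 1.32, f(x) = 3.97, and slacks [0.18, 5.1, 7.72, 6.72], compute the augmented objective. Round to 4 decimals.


Step 1: Compute log-barrier.
ln values: [-1.7148, 1.6292, 2.0438, 1.9051]
phi = -(-1.7148 + 1.6292 + 2.0438 + 1.9051) = -3.8633
Step 2: Compute augmented objective.
t*f(x) = 1.32*3.97 = 5.2404
Total = 5.2404 - 3.8633 = 1.3771


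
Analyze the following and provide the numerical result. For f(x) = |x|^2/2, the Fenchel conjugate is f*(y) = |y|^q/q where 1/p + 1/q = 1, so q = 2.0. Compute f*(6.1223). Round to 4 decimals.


The conjugate exponent q satisfies 1/p + 1/q = 1.
p = 2, so q = 2/(2 - 1) = 2.0
|y|^q = 6.1223^2.0 = 37.4826
f*(6.1223) = 37.4826 / 2.0 = 18.7413


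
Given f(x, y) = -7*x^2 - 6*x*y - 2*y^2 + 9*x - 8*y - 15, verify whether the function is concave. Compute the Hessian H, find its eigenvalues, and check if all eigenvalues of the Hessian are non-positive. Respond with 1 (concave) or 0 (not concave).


The Hessian of f(x,y) = -7*x^2 - 6*x*y - 2*y^2 + 9*x - 8*y - 15 is:
H = [[-14, -6], [-6, -4]]
Trace = -14 - 4 = -18
Determinant = -14*-4 - (-6)^2 = 20
Discriminant = (-18)^2 - 4*20 = 244.0
Eigenvalues: lambda_1 = -16.8102, lambda_2 = -1.1898
The function is concave.

1


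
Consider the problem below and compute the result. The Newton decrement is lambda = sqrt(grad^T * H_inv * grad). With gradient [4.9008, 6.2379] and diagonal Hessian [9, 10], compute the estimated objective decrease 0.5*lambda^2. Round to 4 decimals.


Step 1: H is diagonal, so H^(-1) * g = [0.5445, 0.6238].
Step 2: g^T H^(-1) g = sum_i g_i^2 / H_ii
  = (4.9008)^2/9 + (6.2379)^2/10
  = 2.6686 + 3.8911 = 6.5598
Step 3: Objective decrease = 0.5 * g^T H^(-1) g = 3.2799


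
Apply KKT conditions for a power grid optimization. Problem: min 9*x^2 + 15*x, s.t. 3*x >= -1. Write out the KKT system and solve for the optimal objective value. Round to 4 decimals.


Step 1: Try lambda = 0 (constraint inactive).
x_unc = -15/(2*9) = -0.8333
Check: 3*-0.8333 = -2.4999 < -1 -- violated!
Step 2: Constraint must be active: 3*x = -1
x* = -1/3 = -0.3333 (rounded; the exact value -1/3 is used below)
lambda = (2*9*(-1/3) + 15)/3 = 3.0
Step 3: Compute optimal value.
f(x*) = 9*(-1/3)^2 + 15*(-1/3) = -4.0


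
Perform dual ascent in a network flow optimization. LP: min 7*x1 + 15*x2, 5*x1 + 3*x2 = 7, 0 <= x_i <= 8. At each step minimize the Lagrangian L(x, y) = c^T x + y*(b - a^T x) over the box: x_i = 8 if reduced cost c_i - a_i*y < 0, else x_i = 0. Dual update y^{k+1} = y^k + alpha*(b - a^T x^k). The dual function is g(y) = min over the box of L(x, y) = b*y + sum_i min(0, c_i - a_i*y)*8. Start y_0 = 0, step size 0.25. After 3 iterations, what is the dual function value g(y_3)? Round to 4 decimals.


Dual ascent for LP: min 7*x1 + 15*x2, 5*x1 + 3*x2 = 7, 0 <= x_i <= 8
Step 1: y^k = 0.0, reduced costs: (7.0, 15.0)
  x^k = (0.0, 0.0), subgradient = b - a^T x = 7.0
  y^{k+1} = 0.0 + 0.25*7.0 = 1.75
Step 2: y^k = 1.75, reduced costs: (-1.75, 9.75)
  x^k = (8.0, 0.0), subgradient = b - a^T x = -33.0
  y^{k+1} = 1.75 + 0.25*-33.0 = -6.5
Step 3: y^k = -6.5, reduced costs: (39.5, 34.5)
  x^k = (0.0, 0.0), subgradient = b - a^T x = 7.0
  y^{k+1} = -6.5 + 0.25*7.0 = -4.75
Dual objective at y_3 = -4.75: reduced costs (30.75, 29.25), box minimizer x = (0.0, 0.0)
g(y_3) = b*y + (c1 - a1*y)*x1 + (c2 - a2*y)*x2 = 7*(-4.75) + 30.75*0.0 + 29.25*0.0 = -33.25 + 0.0 + 0.0 = -33.25


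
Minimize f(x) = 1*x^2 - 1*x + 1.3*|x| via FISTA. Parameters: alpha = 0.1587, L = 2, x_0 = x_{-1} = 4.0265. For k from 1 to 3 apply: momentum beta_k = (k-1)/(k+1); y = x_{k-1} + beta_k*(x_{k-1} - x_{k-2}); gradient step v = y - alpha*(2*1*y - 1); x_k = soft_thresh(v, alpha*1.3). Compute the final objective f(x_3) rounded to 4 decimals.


FISTA on f(x) = 1*x^2 - 1*x + 1.3*|x|
L = 2, alpha = 0.1587
Iteration 1: beta = 0.0, y = 4.0265 + 0.0*(4.0265 - 4.0265) = 4.0265
  grad(y) = 7.053, v = y - alpha*grad = 2.9072
  prox(v) = soft_thresh(2.9072, 0.2063) = 2.7009
Iteration 2: beta = 0.3333, y = 2.7009 + 0.3333*(2.7009 - 4.0265) = 2.259
  grad(y) = 3.518, v = y - alpha*grad = 1.7007
  prox(v) = soft_thresh(1.7007, 0.2063) = 1.4944
Iteration 3: beta = 0.5, y = 1.4944 + 0.5*(1.4944 - 2.7009) = 0.8911
  grad(y) = 0.7823, v = y - alpha*grad = 0.767
  prox(v) = soft_thresh(0.767, 0.2063) = 0.5607
f(x_3) = 1*0.5607^2 - 1*0.5607 + 1.3*|0.5607| = 0.4826


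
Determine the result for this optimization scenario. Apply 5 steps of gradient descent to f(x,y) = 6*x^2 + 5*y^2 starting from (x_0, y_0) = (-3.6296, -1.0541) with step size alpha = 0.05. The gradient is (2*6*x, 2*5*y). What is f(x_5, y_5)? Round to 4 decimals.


Gradient descent on f(x,y) = 6*x^2 + 5*y^2.
Starting point: (-3.6296, -1.0541), alpha = 0.05
Step 1: grad_x = 2*6*-3.6296 = -43.5552, grad_y = 2*5*-1.0541 = -10.541
  x_1 = -3.6296 - 0.05*-43.5552 = -1.4518
  y_1 = -1.0541 - 0.05*-10.541 = -0.5271
Step 2: grad_x = 2*6*-1.4518 = -17.4221, grad_y = 2*5*-0.5271 = -5.2705
  x_2 = -1.4518 - 0.05*-17.4221 = -0.5807
  y_2 = -0.5271 - 0.05*-5.2705 = -0.2635
Step 3: grad_x = 2*6*-0.5807 = -6.9688, grad_y = 2*5*-0.2635 = -2.6353
  x_3 = -0.5807 - 0.05*-6.9688 = -0.2323
  y_3 = -0.2635 - 0.05*-2.6353 = -0.1318
Step 4: grad_x = 2*6*-0.2323 = -2.7875, grad_y = 2*5*-0.1318 = -1.3176
  x_4 = -0.2323 - 0.05*-2.7875 = -0.0929
  y_4 = -0.1318 - 0.05*-1.3176 = -0.0659
Step 5: grad_x = 2*6*-0.0929 = -1.115, grad_y = 2*5*-0.0659 = -0.6588
  x_5 = -0.0929 - 0.05*-1.115 = -0.0372
  y_5 = -0.0659 - 0.05*-0.6588 = -0.0329
f(-0.0372, -0.0329) = 6*(-0.0372)^2 + 5*(-0.0329)^2 = 0.0137


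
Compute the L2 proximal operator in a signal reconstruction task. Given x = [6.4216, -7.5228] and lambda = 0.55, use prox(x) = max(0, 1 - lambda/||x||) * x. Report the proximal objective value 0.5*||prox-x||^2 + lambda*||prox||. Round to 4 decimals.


Step 1: Compute ||x||.
||x|| = 9.8909
Step 2: Compute scaling factor.
scale = max(0, 1 - 0.55/9.8909) = 0.9444
Step 3: prox(x) = [6.0645, -7.1045]
||prox(x)|| = 9.3409
Step 4: Proximal objective.
0.5*||prox-x||^2 = 0.1513
lambda*||prox|| = 5.1375
Total = 5.2887


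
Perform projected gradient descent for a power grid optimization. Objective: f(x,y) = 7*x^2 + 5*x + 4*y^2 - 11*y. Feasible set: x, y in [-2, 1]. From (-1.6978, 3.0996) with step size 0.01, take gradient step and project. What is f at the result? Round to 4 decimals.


Step 1: Compute gradient at (-1.6978, 3.0996).
grad_x = 2*7*-1.6978 + 5 = -18.7692
grad_y = 2*4*3.0996 - 11 = 13.7968
Step 2: Gradient step.
x_raw = -1.6978 - 0.01*-18.7692 = -1.5101
y_raw = 3.0996 - 0.01*13.7968 = 2.9616
Step 3: Project onto [-2, 1].
x_proj = clip(-1.5101) = -1.5101
y_proj = clip(2.9616) = 1.0
Step 4: Evaluate f.
f(-1.5101, 1.0) = 1.4124


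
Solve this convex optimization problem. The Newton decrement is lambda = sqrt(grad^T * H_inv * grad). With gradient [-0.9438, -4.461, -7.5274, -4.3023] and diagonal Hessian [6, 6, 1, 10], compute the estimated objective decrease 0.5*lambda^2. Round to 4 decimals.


Step 1: H is diagonal, so H^(-1) * g = [-0.1573, -0.7435, -7.5274, -0.4302].
Step 2: g^T H^(-1) g = sum_i g_i^2 / H_ii
  = (-0.9438)^2/6 + (-4.461)^2/6 + (-7.5274)^2/1 + (-4.3023)^2/10
  = 0.1485 + 3.3168 + 56.6618 + 1.851 = 61.9779
Step 3: Objective decrease = 0.5 * g^T H^(-1) g = 30.989


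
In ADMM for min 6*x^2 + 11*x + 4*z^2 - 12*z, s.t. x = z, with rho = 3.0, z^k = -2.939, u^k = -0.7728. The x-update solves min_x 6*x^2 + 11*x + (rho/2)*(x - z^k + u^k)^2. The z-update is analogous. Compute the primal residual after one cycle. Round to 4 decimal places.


ADMM iteration with rho = 3.0, z^k = -2.939, u^k = -0.7728
Step 1: x-update.
Minimize 6*x^2 + 11*x + (3.0/2)*(x + 2.939 - 0.7728)^2
FOC: (2*6 + 3.0)*x = -11 + 3.0*(-2.939 + 0.7728)
x^{k+1} = -1.1666
Step 2: z-update.
Minimize 4*z^2 - 12*z + (3.0/2)*(-1.1666 - z - 0.7728)^2
FOC: (2*4 + 3.0)*z = 12 + 3.0*(-1.1666 - 0.7728)
z^{k+1} = 0.562
Step 3: u-update.
u^{k+1} = -0.7728 - 1.1666 - 0.562 = -2.5014
Step 4: Primal residual = |-1.1666 - 0.562| = 1.7286


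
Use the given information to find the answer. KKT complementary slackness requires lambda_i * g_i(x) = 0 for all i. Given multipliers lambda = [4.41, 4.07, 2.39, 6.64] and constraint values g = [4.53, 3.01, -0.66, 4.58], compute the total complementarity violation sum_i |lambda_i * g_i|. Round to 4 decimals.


KKT complementary slackness check:
lambda_1 * g_1 = 4.41 * 4.53 = 19.9773
lambda_2 * g_2 = 4.07 * 3.01 = 12.2507
lambda_3 * g_3 = 2.39 * -0.66 = -1.5774
lambda_4 * g_4 = 6.64 * 4.58 = 30.4112
Total violation = 19.9773 + 12.2507 + 1.5774 + 30.4112 = 64.2166


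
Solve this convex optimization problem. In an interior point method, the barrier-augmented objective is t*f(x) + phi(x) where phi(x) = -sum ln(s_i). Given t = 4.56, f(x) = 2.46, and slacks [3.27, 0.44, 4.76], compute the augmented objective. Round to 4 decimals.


Step 1: Compute log-barrier.
ln values: [1.1848, -0.821, 1.5602]
phi = -(1.1848 - 0.821 + 1.5602) = -1.9241
Step 2: Compute augmented objective.
t*f(x) = 4.56*2.46 = 11.2176
Total = 11.2176 - 1.9241 = 9.2935


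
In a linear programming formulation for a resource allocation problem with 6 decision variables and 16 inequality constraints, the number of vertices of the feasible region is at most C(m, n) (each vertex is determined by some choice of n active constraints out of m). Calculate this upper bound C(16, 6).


Each vertex corresponds to some choice of n active constraints out of m, so the number of vertices is at most C(m, n) = m! / (n!(m-n)!).
m = 16, n = 6
Numerator: 16 * 15 * 14 * 13 * 12 * 11
Denominator: 6! = 720
C(16, 6) = 8008


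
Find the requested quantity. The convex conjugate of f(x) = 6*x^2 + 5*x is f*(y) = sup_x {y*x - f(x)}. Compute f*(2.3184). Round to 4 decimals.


f*(y) = sup_x {y*x - a*x^2 - b*x} = sup_x {(y-b)*x - a*x^2}
FOC: (y - b) - 2a*x = 0 => x* = (y - b)/(2a)
x* = (2.3184 - 5)/(2*6) = -0.2235
f*(2.3184) = (y-b)^2/(4a) = (2.3184 - 5)^2/(4*6)
= 7.191/24 = 0.2996


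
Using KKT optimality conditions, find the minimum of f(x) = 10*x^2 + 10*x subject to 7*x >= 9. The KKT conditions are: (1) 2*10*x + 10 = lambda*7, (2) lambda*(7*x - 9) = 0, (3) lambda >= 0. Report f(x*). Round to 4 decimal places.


Step 1: Try lambda = 0 (constraint inactive).
x_unc = -10/(2*10) = -0.5
Check: 7*-0.5 = -3.5 < 9 -- violated!
Step 2: Constraint must be active: 7*x = 9
x* = 9/7 = 1.2857 (rounded; the exact value 9/7 is used below)
lambda = (2*10*(9/7) + 10)/7 = 5.102
Step 3: Compute optimal value.
f(x*) = 10*(9/7)^2 + 10*(9/7) = 29.3878


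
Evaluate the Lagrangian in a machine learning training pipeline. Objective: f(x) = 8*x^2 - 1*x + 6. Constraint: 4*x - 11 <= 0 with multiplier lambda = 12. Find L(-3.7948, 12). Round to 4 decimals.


Step 1: Evaluate f(x).
f(-3.7948) = 8*(-3.7948)^2 - 1*(-3.7948) + 6 = 124.9989
Step 2: Evaluate g(x).
g(-3.7948) = 4*-3.7948 - 11 = -26.1792
Step 3: Compute Lagrangian.
L = 124.9989 + 12*-26.1792 = -189.1515


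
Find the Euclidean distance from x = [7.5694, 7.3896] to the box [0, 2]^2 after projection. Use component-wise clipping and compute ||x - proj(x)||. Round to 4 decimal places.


Project each component onto [0, 2].
clip(7.5694) = 2.0, clip(7.3896) = 2.0
Projection = [2.0, 2.0]
Squared diffs: [31.0182, 29.0478]
Distance = sqrt(60.066) = 7.7502


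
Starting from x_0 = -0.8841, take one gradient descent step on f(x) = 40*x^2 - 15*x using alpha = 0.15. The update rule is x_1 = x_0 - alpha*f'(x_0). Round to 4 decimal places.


We compute the gradient at x_0 and apply the update.
f'(x) = 80*x - 15
f'(-0.8841) = 80*-0.8841 - 15 = -85.728
x_1 = -0.8841 - 0.15*-85.728 = 11.9751


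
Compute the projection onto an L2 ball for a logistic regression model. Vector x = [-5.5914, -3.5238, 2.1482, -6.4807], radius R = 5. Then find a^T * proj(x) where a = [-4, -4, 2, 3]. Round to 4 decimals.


Step 1: Compute ||x|| (intermediates to 6 decimals).
||x|| = sqrt((-5.5914)^2 + (-3.5238)^2 + 2.1482^2 + (-6.4807)^2) = 9.502376
Step 2: Project.
Since ||x|| > R, scale = R/||x|| = 5/9.502376 = 0.526184, proj(x) = scale * x
proj(x) = [-2.942105, -1.854167, 1.130348, -3.410041]
Step 3: Dot product.
a^T * proj(x) = -4*(-2.942105) - 4*(-1.854167) + 2*1.130348 + 3*(-3.410041) = 11.2157


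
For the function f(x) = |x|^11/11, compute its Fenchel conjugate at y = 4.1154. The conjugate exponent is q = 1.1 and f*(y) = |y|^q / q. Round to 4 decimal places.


The conjugate exponent q satisfies 1/p + 1/q = 1.
p = 11, so q = 11/(11 - 1) = 1.1
|y|^q = 4.1154^1.1 = 4.7408
f*(4.1154) = 4.7408 / 1.1 = 4.3098


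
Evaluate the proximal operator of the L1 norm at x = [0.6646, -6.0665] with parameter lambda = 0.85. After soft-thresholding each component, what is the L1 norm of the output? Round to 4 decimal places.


Soft-thresholding with lambda = 0.85:
prox(0.6646) = sign(0.6646)*max(|0.6646| - 0.85, 0) = 0.0
prox(-6.0665) = sign(-6.0665)*max(|-6.0665| - 0.85, 0) = -5.2165
prox(x) = [0.0, -5.2165]
||prox(x)||_1 = 0.0 + 5.2165 = 5.2165


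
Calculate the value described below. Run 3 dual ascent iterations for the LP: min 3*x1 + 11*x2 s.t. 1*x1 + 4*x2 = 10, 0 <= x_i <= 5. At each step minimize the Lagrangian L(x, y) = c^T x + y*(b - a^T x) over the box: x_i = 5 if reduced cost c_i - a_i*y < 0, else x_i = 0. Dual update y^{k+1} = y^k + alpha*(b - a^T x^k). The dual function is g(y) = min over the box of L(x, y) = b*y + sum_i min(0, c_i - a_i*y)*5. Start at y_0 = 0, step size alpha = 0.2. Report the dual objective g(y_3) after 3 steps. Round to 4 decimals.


Dual ascent for LP: min 3*x1 + 11*x2, 1*x1 + 4*x2 = 10, 0 <= x_i <= 5
Step 1: y^k = 0.0, reduced costs: (3.0, 11.0)
  x^k = (0.0, 0.0), subgradient = b - a^T x = 10.0
  y^{k+1} = 0.0 + 0.2*10.0 = 2.0
Step 2: y^k = 2.0, reduced costs: (1.0, 3.0)
  x^k = (0.0, 0.0), subgradient = b - a^T x = 10.0
  y^{k+1} = 2.0 + 0.2*10.0 = 4.0
Step 3: y^k = 4.0, reduced costs: (-1.0, -5.0)
  x^k = (5.0, 5.0), subgradient = b - a^T x = -15.0
  y^{k+1} = 4.0 + 0.2*-15.0 = 1.0
Dual objective at y_3 = 1.0: reduced costs (2.0, 7.0), box minimizer x = (0.0, 0.0)
g(y_3) = b*y + (c1 - a1*y)*x1 + (c2 - a2*y)*x2 = 10*1.0 + 2.0*0.0 + 7.0*0.0 = 10.0 + 0.0 + 0.0 = 10.0


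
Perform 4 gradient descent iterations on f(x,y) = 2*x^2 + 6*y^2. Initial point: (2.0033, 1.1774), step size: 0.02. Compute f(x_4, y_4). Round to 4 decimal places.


Gradient descent on f(x,y) = 2*x^2 + 6*y^2.
Starting point: (2.0033, 1.1774), alpha = 0.02
Step 1: grad_x = 2*2*2.0033 = 8.0132, grad_y = 2*6*1.1774 = 14.1288
  x_1 = 2.0033 - 0.02*8.0132 = 1.843
  y_1 = 1.1774 - 0.02*14.1288 = 0.8948
Step 2: grad_x = 2*2*1.843 = 7.3721, grad_y = 2*6*0.8948 = 10.7379
  x_2 = 1.843 - 0.02*7.3721 = 1.6956
  y_2 = 0.8948 - 0.02*10.7379 = 0.6801
Step 3: grad_x = 2*2*1.6956 = 6.7824, grad_y = 2*6*0.6801 = 8.1608
  x_3 = 1.6956 - 0.02*6.7824 = 1.5599
  y_3 = 0.6801 - 0.02*8.1608 = 0.5169
Step 4: grad_x = 2*2*1.5599 = 6.2398, grad_y = 2*6*0.5169 = 6.2022
  x_4 = 1.5599 - 0.02*6.2398 = 1.4352
  y_4 = 0.5169 - 0.02*6.2022 = 0.3928
f(1.4352, 0.3928) = 2*1.4352^2 + 6*0.3928^2 = 5.0451


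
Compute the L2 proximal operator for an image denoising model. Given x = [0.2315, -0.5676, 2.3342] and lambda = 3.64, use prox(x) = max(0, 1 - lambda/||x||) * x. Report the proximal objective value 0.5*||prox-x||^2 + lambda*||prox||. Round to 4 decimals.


Step 1: Compute ||x||.
||x|| = 2.4133
Step 2: Compute scaling factor.
scale = max(0, 1 - 3.64/2.4133) = 0.0
Step 3: prox(x) = [0.0, -0.0, 0.0]
||prox(x)|| = 0.0
Step 4: Proximal objective.
0.5*||prox-x||^2 = 2.9121
lambda*||prox|| = 0.0
Total = 2.9121


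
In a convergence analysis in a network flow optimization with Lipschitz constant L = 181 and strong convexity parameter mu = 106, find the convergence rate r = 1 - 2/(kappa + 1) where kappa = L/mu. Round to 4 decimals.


Step 1: Compute the condition number.
kappa = L/mu = 181/106 = 1.7075
Step 2: Compute the convergence rate.
r = 1 - 2/(kappa + 1) = 1 - 2*mu/(L + mu) = (L - mu)/(L + mu) = 75/287 = 0.2613


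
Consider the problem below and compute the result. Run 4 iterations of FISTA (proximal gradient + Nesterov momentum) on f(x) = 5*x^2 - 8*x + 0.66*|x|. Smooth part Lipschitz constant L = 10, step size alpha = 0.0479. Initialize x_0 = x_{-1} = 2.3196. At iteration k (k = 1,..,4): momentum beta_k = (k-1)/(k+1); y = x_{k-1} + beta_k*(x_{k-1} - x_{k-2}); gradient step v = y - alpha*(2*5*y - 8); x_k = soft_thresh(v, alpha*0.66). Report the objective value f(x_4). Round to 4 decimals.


FISTA on f(x) = 5*x^2 - 8*x + 0.66*|x|
L = 10, alpha = 0.0479
Iteration 1: beta = 0.0, y = 2.3196 + 0.0*(2.3196 - 2.3196) = 2.3196
  grad(y) = 15.196, v = y - alpha*grad = 1.5917
  prox(v) = soft_thresh(1.5917, 0.0316) = 1.5601
Iteration 2: beta = 0.3333, y = 1.5601 + 0.3333*(1.5601 - 2.3196) = 1.3069
  grad(y) = 5.0693, v = y - alpha*grad = 1.0641
  prox(v) = soft_thresh(1.0641, 0.0316) = 1.0325
Iteration 3: beta = 0.5, y = 1.0325 + 0.5*(1.0325 - 1.5601) = 0.7687
  grad(y) = -0.313, v = y - alpha*grad = 0.7837
  prox(v) = soft_thresh(0.7837, 0.0316) = 0.7521
Iteration 4: beta = 0.6, y = 0.7521 + 0.6*(0.7521 - 1.0325) = 0.5838
  grad(y) = -2.1618, v = y - alpha*grad = 0.6874
  prox(v) = soft_thresh(0.6874, 0.0316) = 0.6558
f(x_4) = 5*0.6558^2 - 8*0.6558 + 0.66*|0.6558| = -2.6632


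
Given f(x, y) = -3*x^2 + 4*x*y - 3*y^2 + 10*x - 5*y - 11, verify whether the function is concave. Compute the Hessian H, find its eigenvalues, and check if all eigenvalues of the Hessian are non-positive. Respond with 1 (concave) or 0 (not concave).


The Hessian of f(x,y) = -3*x^2 + 4*x*y - 3*y^2 + 10*x - 5*y - 11 is:
H = [[-6, 4], [4, -6]]
Trace = -6 - 6 = -12
Determinant = -6*-6 - (4)^2 = 20
Discriminant = (-12)^2 - 4*20 = 64.0
Eigenvalues: lambda_1 = -10.0, lambda_2 = -2.0
The function is concave.

1


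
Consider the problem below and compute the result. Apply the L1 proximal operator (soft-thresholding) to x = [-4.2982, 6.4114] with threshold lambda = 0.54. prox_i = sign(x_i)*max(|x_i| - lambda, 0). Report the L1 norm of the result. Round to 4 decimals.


Soft-thresholding with lambda = 0.54:
prox(-4.2982) = sign(-4.2982)*max(|-4.2982| - 0.54, 0) = -3.7582
prox(6.4114) = sign(6.4114)*max(|6.4114| - 0.54, 0) = 5.8714
prox(x) = [-3.7582, 5.8714]
||prox(x)||_1 = 3.7582 + 5.8714 = 9.6296


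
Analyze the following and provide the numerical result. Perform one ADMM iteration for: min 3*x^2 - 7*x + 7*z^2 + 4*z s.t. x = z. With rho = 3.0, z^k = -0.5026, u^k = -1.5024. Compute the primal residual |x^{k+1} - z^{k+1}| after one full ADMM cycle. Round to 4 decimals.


ADMM iteration with rho = 3.0, z^k = -0.5026, u^k = -1.5024
Step 1: x-update.
Minimize 3*x^2 - 7*x + (3.0/2)*(x + 0.5026 - 1.5024)^2
FOC: (2*3 + 3.0)*x = 7 + 3.0*(-0.5026 + 1.5024)
x^{k+1} = 1.111
Step 2: z-update.
Minimize 7*z^2 + 4*z + (3.0/2)*(1.111 - z - 1.5024)^2
FOC: (2*7 + 3.0)*z = -4 + 3.0*(1.111 - 1.5024)
z^{k+1} = -0.3044
Step 3: u-update.
u^{k+1} = -1.5024 + 1.111 + 0.3044 = -0.087
Step 4: Primal residual = |1.111 + 0.3044| = 1.4154


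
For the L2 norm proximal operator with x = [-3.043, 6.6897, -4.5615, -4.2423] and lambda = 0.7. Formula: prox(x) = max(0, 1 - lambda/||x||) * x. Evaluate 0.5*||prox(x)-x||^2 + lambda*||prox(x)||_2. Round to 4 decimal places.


Step 1: Compute ||x||.
||x|| = 9.6341
Step 2: Compute scaling factor.
scale = max(0, 1 - 0.7/9.6341) = 0.9273
Step 3: prox(x) = [-2.8219, 6.2036, -4.2301, -3.9341]
||prox(x)|| = 8.9341
Step 4: Proximal objective.
0.5*||prox-x||^2 = 0.245
lambda*||prox|| = 6.2539
Total = 6.4989


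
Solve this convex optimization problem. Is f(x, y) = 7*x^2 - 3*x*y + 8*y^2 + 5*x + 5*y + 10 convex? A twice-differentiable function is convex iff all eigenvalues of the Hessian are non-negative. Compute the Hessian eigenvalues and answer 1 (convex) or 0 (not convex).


The Hessian of f(x,y) = 7*x^2 - 3*x*y + 8*y^2 + 5*x + 5*y + 10 is:
H = [[14, -3], [-3, 16]]
Trace = 14 + 16 = 30
Determinant = 14*16 - (-3)^2 = 215
Discriminant = (30)^2 - 4*215 = 40.0
Eigenvalues: lambda_1 = 11.8377, lambda_2 = 18.1623
The function is convex.

1


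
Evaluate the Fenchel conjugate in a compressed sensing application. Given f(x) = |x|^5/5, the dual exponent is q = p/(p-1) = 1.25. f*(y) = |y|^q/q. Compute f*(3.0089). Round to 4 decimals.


The conjugate exponent q satisfies 1/p + 1/q = 1.
p = 5, so q = 5/(5 - 1) = 1.25
|y|^q = 3.0089^1.25 = 3.9629
f*(3.0089) = 3.9629 / 1.25 = 3.1703


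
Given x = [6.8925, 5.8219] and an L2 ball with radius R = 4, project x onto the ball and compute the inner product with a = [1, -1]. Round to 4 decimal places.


Step 1: Compute ||x|| (intermediates to 6 decimals).
||x|| = sqrt(6.8925^2 + 5.8219^2) = 9.022254
Step 2: Project.
Since ||x|| > R, scale = R/||x|| = 4/9.022254 = 0.443348, proj(x) = scale * x
proj(x) = [3.055776, 2.581128]
Step 3: Dot product.
a^T * proj(x) = 1*3.055776 - 1*2.581128 = 0.4746


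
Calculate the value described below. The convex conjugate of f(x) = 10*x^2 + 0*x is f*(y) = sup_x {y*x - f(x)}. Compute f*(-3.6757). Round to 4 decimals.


f*(y) = sup_x {y*x - a*x^2 - b*x} = sup_x {(y-b)*x - a*x^2}
FOC: (y - b) - 2a*x = 0 => x* = (y - b)/(2a)
x* = (-3.6757 - 0)/(2*10) = -0.1838
f*(-3.6757) = (y-b)^2/(4a) = (-3.6757 - 0)^2/(4*10)
= 13.5108/40 = 0.3378


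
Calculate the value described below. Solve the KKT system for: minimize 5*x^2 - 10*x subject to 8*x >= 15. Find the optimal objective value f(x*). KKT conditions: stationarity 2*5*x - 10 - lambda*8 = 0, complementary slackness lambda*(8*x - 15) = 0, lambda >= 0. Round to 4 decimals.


Step 1: Try lambda = 0 (constraint inactive).
x_unc = 10/(2*5) = 1.0
Check: 8*1.0 = 8.0 < 15 -- violated!
Step 2: Constraint must be active: 8*x = 15
x* = 15/8 = 1.875
lambda = (2*5*1.875 - 10)/8 = 1.0938
Step 3: Compute optimal value.
f(x*) = 5*1.875^2 - 10*1.875 = -1.1719


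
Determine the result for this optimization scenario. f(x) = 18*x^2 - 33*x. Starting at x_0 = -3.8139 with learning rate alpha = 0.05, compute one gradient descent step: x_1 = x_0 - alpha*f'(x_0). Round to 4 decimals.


We compute the gradient at x_0 and apply the update.
f'(x) = 36*x - 33
f'(-3.8139) = 36*-3.8139 - 33 = -170.3004
x_1 = -3.8139 - 0.05*-170.3004 = 4.7011


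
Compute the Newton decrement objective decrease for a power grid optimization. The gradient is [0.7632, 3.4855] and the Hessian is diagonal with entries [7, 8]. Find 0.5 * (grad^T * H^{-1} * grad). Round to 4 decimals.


Step 1: H is diagonal, so H^(-1) * g = [0.109, 0.4357].
Step 2: g^T H^(-1) g = sum_i g_i^2 / H_ii
  = (0.7632)^2/7 + (3.4855)^2/8
  = 0.0832 + 1.5186 = 1.6018
Step 3: Objective decrease = 0.5 * g^T H^(-1) g = 0.8009


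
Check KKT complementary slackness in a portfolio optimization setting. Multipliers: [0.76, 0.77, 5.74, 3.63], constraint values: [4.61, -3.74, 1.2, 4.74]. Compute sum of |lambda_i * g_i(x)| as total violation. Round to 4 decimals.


KKT complementary slackness check:
lambda_1 * g_1 = 0.76 * 4.61 = 3.5036
lambda_2 * g_2 = 0.77 * -3.74 = -2.8798
lambda_3 * g_3 = 5.74 * 1.2 = 6.888
lambda_4 * g_4 = 3.63 * 4.74 = 17.2062
Total violation = 3.5036 + 2.8798 + 6.888 + 17.2062 = 30.4776


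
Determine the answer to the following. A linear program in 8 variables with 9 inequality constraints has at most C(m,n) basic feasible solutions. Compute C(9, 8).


Each vertex corresponds to some choice of n active constraints out of m, so the number of vertices is at most C(m, n) = m! / (n!(m-n)!).
m = 9, n = 8
Numerator: 9 * 8 * 7 * 6 * 5 * 4 * 3 * 2
Denominator: 8! = 40320
C(9, 8) = 9


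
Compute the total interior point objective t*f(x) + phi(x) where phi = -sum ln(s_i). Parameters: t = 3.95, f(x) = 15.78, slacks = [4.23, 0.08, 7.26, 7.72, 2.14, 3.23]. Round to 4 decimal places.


Step 1: Compute log-barrier.
ln values: [1.4422, -2.5257, 1.9824, 2.0438, 0.7608, 1.1725]
phi = -(1.4422 - 2.5257 + 1.9824 + 2.0438 + 0.7608 + 1.1725) = -4.876
Step 2: Compute augmented objective.
t*f(x) = 3.95*15.78 = 62.331
Total = 62.331 - 4.876 = 57.455


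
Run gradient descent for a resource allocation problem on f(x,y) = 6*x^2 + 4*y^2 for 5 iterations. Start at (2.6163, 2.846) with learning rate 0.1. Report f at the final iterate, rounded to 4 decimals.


Gradient descent on f(x,y) = 6*x^2 + 4*y^2.
Starting point: (2.6163, 2.846), alpha = 0.1
Step 1: grad_x = 2*6*2.6163 = 31.3956, grad_y = 2*4*2.846 = 22.768
  x_1 = 2.6163 - 0.1*31.3956 = -0.5233
  y_1 = 2.846 - 0.1*22.768 = 0.5692
Step 2: grad_x = 2*6*-0.5233 = -6.2791, grad_y = 2*4*0.5692 = 4.5536
  x_2 = -0.5233 - 0.1*-6.2791 = 0.1047
  y_2 = 0.5692 - 0.1*4.5536 = 0.1138
Step 3: grad_x = 2*6*0.1047 = 1.2558, grad_y = 2*4*0.1138 = 0.9107
  x_3 = 0.1047 - 0.1*1.2558 = -0.0209
  y_3 = 0.1138 - 0.1*0.9107 = 0.0228
Step 4: grad_x = 2*6*-0.0209 = -0.2512, grad_y = 2*4*0.0228 = 0.1821
  x_4 = -0.0209 - 0.1*-0.2512 = 0.0042
  y_4 = 0.0228 - 0.1*0.1821 = 0.0046
Step 5: grad_x = 2*6*0.0042 = 0.0502, grad_y = 2*4*0.0046 = 0.0364
  x_5 = 0.0042 - 0.1*0.0502 = -0.0008
  y_5 = 0.0046 - 0.1*0.0364 = 0.0009
f(-0.0008, 0.0009) = 6*(-0.0008)^2 + 4*0.0009^2 = 0.0


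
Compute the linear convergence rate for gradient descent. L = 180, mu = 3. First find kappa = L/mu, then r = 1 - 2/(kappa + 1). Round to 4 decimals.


Step 1: Compute the condition number.
kappa = L/mu = 180/3 = 60.0
Step 2: Compute the convergence rate.
r = 1 - 2/(kappa + 1) = 1 - 2*mu/(L + mu) = (L - mu)/(L + mu) = 177/183 = 0.9672


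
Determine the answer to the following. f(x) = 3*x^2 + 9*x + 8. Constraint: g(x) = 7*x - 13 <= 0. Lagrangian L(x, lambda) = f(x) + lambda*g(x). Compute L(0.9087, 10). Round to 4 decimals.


Step 1: Evaluate f(x).
f(0.9087) = 3*0.9087^2 + 9*0.9087 + 8 = 18.6555
Step 2: Evaluate g(x).
g(0.9087) = 7*0.9087 - 13 = -6.6391
Step 3: Compute Lagrangian.
L = 18.6555 + 10*-6.6391 = -47.7355


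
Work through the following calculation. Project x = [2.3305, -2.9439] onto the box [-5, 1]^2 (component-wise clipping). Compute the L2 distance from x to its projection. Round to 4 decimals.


Project each component onto [-5, 1].
clip(2.3305) = 1.0, clip(-2.9439) = -2.9439
Projection = [1.0, -2.9439]
Squared diffs: [1.7702, 0.0]
Distance = sqrt(1.7702) = 1.3305


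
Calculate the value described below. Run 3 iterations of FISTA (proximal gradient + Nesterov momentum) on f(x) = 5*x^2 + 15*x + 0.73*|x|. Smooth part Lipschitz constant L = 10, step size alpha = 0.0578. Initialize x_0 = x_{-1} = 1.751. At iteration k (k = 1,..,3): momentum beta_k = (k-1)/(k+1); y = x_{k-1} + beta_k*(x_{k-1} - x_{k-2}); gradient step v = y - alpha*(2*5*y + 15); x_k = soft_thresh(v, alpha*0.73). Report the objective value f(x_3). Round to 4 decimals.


FISTA on f(x) = 5*x^2 + 15*x + 0.73*|x|
L = 10, alpha = 0.0578
Iteration 1: beta = 0.0, y = 1.751 + 0.0*(1.751 - 1.751) = 1.751
  grad(y) = 32.51, v = y - alpha*grad = -0.1281
  prox(v) = soft_thresh(-0.1281, 0.0422) = -0.0859
Iteration 2: beta = 0.3333, y = -0.0859 + 0.3333*(-0.0859 - 1.751) = -0.6982
  grad(y) = 8.0182, v = y - alpha*grad = -1.1616
  prox(v) = soft_thresh(-1.1616, 0.0422) = -1.1194
Iteration 3: beta = 0.5, y = -1.1194 + 0.5*(-1.1194 + 0.0859) = -1.6362
  grad(y) = -1.3621, v = y - alpha*grad = -1.5575
  prox(v) = soft_thresh(-1.5575, 0.0422) = -1.5153
f(x_3) = 5*(-1.5153)^2 + 15*(-1.5153) + 0.73*|-1.5153| = -10.1427


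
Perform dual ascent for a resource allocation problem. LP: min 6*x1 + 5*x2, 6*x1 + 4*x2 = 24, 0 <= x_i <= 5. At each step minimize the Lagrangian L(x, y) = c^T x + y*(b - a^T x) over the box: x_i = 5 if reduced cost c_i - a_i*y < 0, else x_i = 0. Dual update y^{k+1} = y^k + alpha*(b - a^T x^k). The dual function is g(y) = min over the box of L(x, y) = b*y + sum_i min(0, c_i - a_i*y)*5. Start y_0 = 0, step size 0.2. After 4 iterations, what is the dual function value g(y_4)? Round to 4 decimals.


Dual ascent for LP: min 6*x1 + 5*x2, 6*x1 + 4*x2 = 24, 0 <= x_i <= 5
Step 1: y^k = 0.0, reduced costs: (6.0, 5.0)
  x^k = (0.0, 0.0), subgradient = b - a^T x = 24.0
  y^{k+1} = 0.0 + 0.2*24.0 = 4.8
Step 2: y^k = 4.8, reduced costs: (-22.8, -14.2)
  x^k = (5.0, 5.0), subgradient = b - a^T x = -26.0
  y^{k+1} = 4.8 + 0.2*-26.0 = -0.4
Step 3: y^k = -0.4, reduced costs: (8.4, 6.6)
  x^k = (0.0, 0.0), subgradient = b - a^T x = 24.0
  y^{k+1} = -0.4 + 0.2*24.0 = 4.4
Step 4: y^k = 4.4, reduced costs: (-20.4, -12.6)
  x^k = (5.0, 5.0), subgradient = b - a^T x = -26.0
  y^{k+1} = 4.4 + 0.2*-26.0 = -0.8
Dual objective at y_4 = -0.8: reduced costs (10.8, 8.2), box minimizer x = (0.0, 0.0)
g(y_4) = b*y + (c1 - a1*y)*x1 + (c2 - a2*y)*x2 = 24*(-0.8) + 10.8*0.0 + 8.2*0.0 = -19.2 + 0.0 + 0.0 = -19.2


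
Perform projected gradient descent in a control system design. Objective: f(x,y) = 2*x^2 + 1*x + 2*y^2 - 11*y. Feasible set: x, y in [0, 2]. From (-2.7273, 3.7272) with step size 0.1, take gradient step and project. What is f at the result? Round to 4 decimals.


Step 1: Compute gradient at (-2.7273, 3.7272).
grad_x = 2*2*-2.7273 + 1 = -9.9092
grad_y = 2*2*3.7272 - 11 = 3.9088
Step 2: Gradient step.
x_raw = -2.7273 - 0.1*-9.9092 = -1.7364
y_raw = 3.7272 - 0.1*3.9088 = 3.3363
Step 3: Project onto [0, 2].
x_proj = clip(-1.7364) = 0.0
y_proj = clip(3.3363) = 2.0
Step 4: Evaluate f.
f(0.0, 2.0) = -14.0


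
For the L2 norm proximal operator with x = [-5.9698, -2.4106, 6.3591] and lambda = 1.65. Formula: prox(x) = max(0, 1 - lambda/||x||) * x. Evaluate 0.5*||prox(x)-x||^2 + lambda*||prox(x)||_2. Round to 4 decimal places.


Step 1: Compute ||x||.
||x|| = 9.0492
Step 2: Compute scaling factor.
scale = max(0, 1 - 1.65/9.0492) = 0.8177
Step 3: prox(x) = [-4.8813, -1.9711, 5.1996]
||prox(x)|| = 7.3992
Step 4: Proximal objective.
0.5*||prox-x||^2 = 1.3613
lambda*||prox|| = 12.2087
Total = 13.5699


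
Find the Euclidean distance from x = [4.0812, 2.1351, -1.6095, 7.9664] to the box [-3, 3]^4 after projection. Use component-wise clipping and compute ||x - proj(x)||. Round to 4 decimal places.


Project each component onto [-3, 3].
clip(4.0812) = 3.0, clip(2.1351) = 2.1351, clip(-1.6095) = -1.6095, clip(7.9664) = 3.0
Projection = [3.0, 2.1351, -1.6095, 3.0]
Squared diffs: [1.169, 0.0, 0.0, 24.6651]
Distance = sqrt(25.8341) = 5.0827


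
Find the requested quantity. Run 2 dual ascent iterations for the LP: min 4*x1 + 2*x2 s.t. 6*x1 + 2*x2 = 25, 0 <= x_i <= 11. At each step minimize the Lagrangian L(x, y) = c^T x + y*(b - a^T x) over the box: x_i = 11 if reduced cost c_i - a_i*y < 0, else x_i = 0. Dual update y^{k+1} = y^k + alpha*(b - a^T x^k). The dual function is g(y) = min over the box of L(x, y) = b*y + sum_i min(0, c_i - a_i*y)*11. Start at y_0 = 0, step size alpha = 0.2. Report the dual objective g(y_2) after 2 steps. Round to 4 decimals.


Dual ascent for LP: min 4*x1 + 2*x2, 6*x1 + 2*x2 = 25, 0 <= x_i <= 11
Step 1: y^k = 0.0, reduced costs: (4.0, 2.0)
  x^k = (0.0, 0.0), subgradient = b - a^T x = 25.0
  y^{k+1} = 0.0 + 0.2*25.0 = 5.0
Step 2: y^k = 5.0, reduced costs: (-26.0, -8.0)
  x^k = (11.0, 11.0), subgradient = b - a^T x = -63.0
  y^{k+1} = 5.0 + 0.2*-63.0 = -7.6
Dual objective at y_2 = -7.6: reduced costs (49.6, 17.2), box minimizer x = (0.0, 0.0)
g(y_2) = b*y + (c1 - a1*y)*x1 + (c2 - a2*y)*x2 = 25*(-7.6) + 49.6*0.0 + 17.2*0.0 = -190.0 + 0.0 + 0.0 = -190.0


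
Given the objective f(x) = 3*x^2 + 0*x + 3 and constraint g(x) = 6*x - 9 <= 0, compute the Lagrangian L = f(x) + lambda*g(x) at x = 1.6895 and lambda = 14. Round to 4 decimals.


Step 1: Evaluate f(x).
f(1.6895) = 3*1.6895^2 + 0*1.6895 + 3 = 11.5632
Step 2: Evaluate g(x).
g(1.6895) = 6*1.6895 - 9 = 1.137
Step 3: Compute Lagrangian.
L = 11.5632 + 14*1.137 = 27.4812


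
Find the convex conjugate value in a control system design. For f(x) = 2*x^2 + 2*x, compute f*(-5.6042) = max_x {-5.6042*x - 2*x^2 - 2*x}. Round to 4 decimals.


f*(y) = sup_x {y*x - a*x^2 - b*x} = sup_x {(y-b)*x - a*x^2}
FOC: (y - b) - 2a*x = 0 => x* = (y - b)/(2a)
x* = (-5.6042 - 2)/(2*2) = -1.9011
f*(-5.6042) = (y-b)^2/(4a) = (-5.6042 - 2)^2/(4*2)
= 57.8239/8 = 7.228


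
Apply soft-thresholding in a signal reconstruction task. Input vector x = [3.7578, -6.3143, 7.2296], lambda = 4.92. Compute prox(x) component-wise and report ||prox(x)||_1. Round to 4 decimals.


Soft-thresholding with lambda = 4.92:
prox(3.7578) = sign(3.7578)*max(|3.7578| - 4.92, 0) = 0.0
prox(-6.3143) = sign(-6.3143)*max(|-6.3143| - 4.92, 0) = -1.3943
prox(7.2296) = sign(7.2296)*max(|7.2296| - 4.92, 0) = 2.3096
prox(x) = [0.0, -1.3943, 2.3096]
||prox(x)||_1 = 0.0 + 1.3943 + 2.3096 = 3.7039


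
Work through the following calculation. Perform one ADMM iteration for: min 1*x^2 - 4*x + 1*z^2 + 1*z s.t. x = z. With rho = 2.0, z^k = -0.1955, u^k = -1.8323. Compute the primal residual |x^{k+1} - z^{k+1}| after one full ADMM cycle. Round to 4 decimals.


ADMM iteration with rho = 2.0, z^k = -0.1955, u^k = -1.8323
Step 1: x-update.
Minimize 1*x^2 - 4*x + (2.0/2)*(x + 0.1955 - 1.8323)^2
FOC: (2*1 + 2.0)*x = 4 + 2.0*(-0.1955 + 1.8323)
x^{k+1} = 1.8184
Step 2: z-update.
Minimize 1*z^2 + 1*z + (2.0/2)*(1.8184 - z - 1.8323)^2
FOC: (2*1 + 2.0)*z = -1 + 2.0*(1.8184 - 1.8323)
z^{k+1} = -0.257
Step 3: u-update.
u^{k+1} = -1.8323 + 1.8184 + 0.257 = 0.2431
Step 4: Primal residual = |1.8184 + 0.257| = 2.0754


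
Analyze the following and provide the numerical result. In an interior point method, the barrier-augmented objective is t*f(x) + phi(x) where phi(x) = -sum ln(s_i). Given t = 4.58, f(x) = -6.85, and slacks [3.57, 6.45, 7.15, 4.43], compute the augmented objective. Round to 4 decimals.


Step 1: Compute log-barrier.
ln values: [1.2726, 1.8641, 1.9671, 1.4884]
phi = -(1.2726 + 1.8641 + 1.9671 + 1.4884) = -6.5922
Step 2: Compute augmented objective.
t*f(x) = 4.58*-6.85 = -31.373
Total = -31.373 - 6.5922 = -37.9652


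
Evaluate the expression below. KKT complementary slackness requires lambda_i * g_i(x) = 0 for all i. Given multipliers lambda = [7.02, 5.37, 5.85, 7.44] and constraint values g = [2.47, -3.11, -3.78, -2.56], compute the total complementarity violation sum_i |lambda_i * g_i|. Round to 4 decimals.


KKT complementary slackness check:
lambda_1 * g_1 = 7.02 * 2.47 = 17.3394
lambda_2 * g_2 = 5.37 * -3.11 = -16.7007
lambda_3 * g_3 = 5.85 * -3.78 = -22.113
lambda_4 * g_4 = 7.44 * -2.56 = -19.0464
Total violation = 17.3394 + 16.7007 + 22.113 + 19.0464 = 75.1995


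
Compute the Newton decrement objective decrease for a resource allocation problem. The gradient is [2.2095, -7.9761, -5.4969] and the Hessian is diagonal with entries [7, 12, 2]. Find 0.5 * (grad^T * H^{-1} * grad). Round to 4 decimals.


Step 1: H is diagonal, so H^(-1) * g = [0.3156, -0.6647, -2.7485].
Step 2: g^T H^(-1) g = sum_i g_i^2 / H_ii
  = (2.2095)^2/7 + (-7.9761)^2/12 + (-5.4969)^2/2
  = 0.6974 + 5.3015 + 15.108 = 21.1069
Step 3: Objective decrease = 0.5 * g^T H^(-1) g = 10.5534


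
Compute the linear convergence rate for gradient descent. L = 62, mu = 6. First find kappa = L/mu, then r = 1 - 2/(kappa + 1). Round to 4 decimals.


Step 1: Compute the condition number.
kappa = L/mu = 62/6 = 10.3333
Step 2: Compute the convergence rate.
r = 1 - 2/(kappa + 1) = 1 - 2*mu/(L + mu) = (L - mu)/(L + mu) = 56/68 = 0.8235


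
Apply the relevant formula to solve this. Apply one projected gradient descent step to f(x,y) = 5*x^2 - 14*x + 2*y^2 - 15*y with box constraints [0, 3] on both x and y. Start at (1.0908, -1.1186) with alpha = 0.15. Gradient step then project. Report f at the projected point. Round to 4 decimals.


Step 1: Compute gradient at (1.0908, -1.1186).
grad_x = 2*5*1.0908 - 14 = -3.092
grad_y = 2*2*-1.1186 - 15 = -19.4744
Step 2: Gradient step.
x_raw = 1.0908 - 0.15*-3.092 = 1.5546
y_raw = -1.1186 - 0.15*-19.4744 = 1.8026
Step 3: Project onto [0, 3].
x_proj = clip(1.5546) = 1.5546
y_proj = clip(1.8026) = 1.8026
Step 4: Evaluate f.
f(1.5546, 1.8026) = -30.2204


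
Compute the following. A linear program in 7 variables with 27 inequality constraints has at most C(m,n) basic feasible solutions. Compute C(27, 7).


Each vertex corresponds to some choice of n active constraints out of m, so the number of vertices is at most C(m, n) = m! / (n!(m-n)!).
m = 27, n = 7
Numerator: 27 * 26 * 25 * 24 * 23 * 22 * 21
Denominator: 7! = 5040
C(27, 7) = 888030


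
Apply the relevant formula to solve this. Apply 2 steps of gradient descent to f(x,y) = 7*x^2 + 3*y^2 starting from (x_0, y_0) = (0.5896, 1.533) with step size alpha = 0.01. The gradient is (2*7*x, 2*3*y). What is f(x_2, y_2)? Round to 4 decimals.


Gradient descent on f(x,y) = 7*x^2 + 3*y^2.
Starting point: (0.5896, 1.533), alpha = 0.01
Step 1: grad_x = 2*7*0.5896 = 8.2544, grad_y = 2*3*1.533 = 9.198
  x_1 = 0.5896 - 0.01*8.2544 = 0.5071
  y_1 = 1.533 - 0.01*9.198 = 1.441
Step 2: grad_x = 2*7*0.5071 = 7.0988, grad_y = 2*3*1.441 = 8.6461
  x_2 = 0.5071 - 0.01*7.0988 = 0.4361
  y_2 = 1.441 - 0.01*8.6461 = 1.3546
f(0.4361, 1.3546) = 7*0.4361^2 + 3*1.3546^2 = 6.8356


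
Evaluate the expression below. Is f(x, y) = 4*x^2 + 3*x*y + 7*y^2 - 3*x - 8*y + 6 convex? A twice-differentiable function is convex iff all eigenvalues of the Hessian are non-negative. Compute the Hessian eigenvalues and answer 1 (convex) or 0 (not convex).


The Hessian of f(x,y) = 4*x^2 + 3*x*y + 7*y^2 - 3*x - 8*y + 6 is:
H = [[8, 3], [3, 14]]
Trace = 8 + 14 = 22
Determinant = 8*14 - (3)^2 = 103
Discriminant = (22)^2 - 4*103 = 72.0
Eigenvalues: lambda_1 = 6.7574, lambda_2 = 15.2426
The function is convex.

1


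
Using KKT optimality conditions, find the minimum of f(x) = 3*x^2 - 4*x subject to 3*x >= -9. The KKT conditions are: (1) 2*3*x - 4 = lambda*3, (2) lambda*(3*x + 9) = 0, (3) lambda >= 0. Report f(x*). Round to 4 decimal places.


Step 1: Try lambda = 0 (constraint inactive).
Stationarity: 2*3*x - 4 = 0
x* = 4/(2*3) = 2/3 = 0.6667 (rounded; the exact value 2/3 is used below)
Check constraint: 3*0.6667 = 2.0001 >= -9 -- satisfied.
Step 2: Compute optimal value.
f(x*) = 3*(2/3)^2 - 4*(2/3) = -1.3333


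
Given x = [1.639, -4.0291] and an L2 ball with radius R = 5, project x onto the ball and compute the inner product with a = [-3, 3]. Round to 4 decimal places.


Step 1: Compute ||x|| (intermediates to 6 decimals).
||x|| = sqrt(1.639^2 + (-4.0291)^2) = 4.349709
Step 2: Project.
Since ||x|| <= R, proj = x (no scaling needed).
proj(x) = [1.639, -4.0291]
Step 3: Dot product.
a^T * proj(x) = -3*1.639 + 3*(-4.0291) = -17.0043


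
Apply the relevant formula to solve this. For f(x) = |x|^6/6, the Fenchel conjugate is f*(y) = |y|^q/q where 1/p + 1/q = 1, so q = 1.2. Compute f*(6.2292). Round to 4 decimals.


The conjugate exponent q satisfies 1/p + 1/q = 1.
p = 6, so q = 6/(6 - 1) = 1.2
|y|^q = 6.2292^1.2 = 8.9809
f*(6.2292) = 8.9809 / 1.2 = 7.4841


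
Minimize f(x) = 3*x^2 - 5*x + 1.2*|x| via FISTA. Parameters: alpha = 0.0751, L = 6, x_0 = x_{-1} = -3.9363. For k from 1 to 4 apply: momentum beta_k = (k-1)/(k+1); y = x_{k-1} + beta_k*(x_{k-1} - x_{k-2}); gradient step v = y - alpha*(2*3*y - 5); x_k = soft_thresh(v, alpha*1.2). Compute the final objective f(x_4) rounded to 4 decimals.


FISTA on f(x) = 3*x^2 - 5*x + 1.2*|x|
L = 6, alpha = 0.0751
Iteration 1: beta = 0.0, y = -3.9363 + 0.0*(-3.9363 + 3.9363) = -3.9363
  grad(y) = -28.6178, v = y - alpha*grad = -1.7871
  prox(v) = soft_thresh(-1.7871, 0.0901) = -1.697
Iteration 2: beta = 0.3333, y = -1.697 + 0.3333*(-1.697 + 3.9363) = -0.9505
  grad(y) = -10.7033, v = y - alpha*grad = -0.1467
  prox(v) = soft_thresh(-0.1467, 0.0901) = -0.0566
Iteration 3: beta = 0.5, y = -0.0566 + 0.5*(-0.0566 + 1.697) = 0.7636
  grad(y) = -0.4185, v = y - alpha*grad = 0.795
  prox(v) = soft_thresh(0.795, 0.0901) = 0.7049
Iteration 4: beta = 0.6, y = 0.7049 + 0.6*(0.7049 + 0.0566) = 1.1618
  grad(y) = 1.9707, v = y - alpha*grad = 1.0138
  prox(v) = soft_thresh(1.0138, 0.0901) = 0.9237
f(x_4) = 3*0.9237^2 - 5*0.9237 + 1.2*|0.9237| = -0.9505
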